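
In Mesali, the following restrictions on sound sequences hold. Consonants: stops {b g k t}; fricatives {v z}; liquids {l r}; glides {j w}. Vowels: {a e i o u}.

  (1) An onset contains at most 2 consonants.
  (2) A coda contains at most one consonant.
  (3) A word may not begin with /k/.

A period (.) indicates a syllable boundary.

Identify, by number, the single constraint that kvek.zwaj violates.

3

kvek.zwaj: word begins with /k/.
This is a violation of constraint 3: "A word may not begin with /k/."
The remaining constraints (1, 2) are satisfied.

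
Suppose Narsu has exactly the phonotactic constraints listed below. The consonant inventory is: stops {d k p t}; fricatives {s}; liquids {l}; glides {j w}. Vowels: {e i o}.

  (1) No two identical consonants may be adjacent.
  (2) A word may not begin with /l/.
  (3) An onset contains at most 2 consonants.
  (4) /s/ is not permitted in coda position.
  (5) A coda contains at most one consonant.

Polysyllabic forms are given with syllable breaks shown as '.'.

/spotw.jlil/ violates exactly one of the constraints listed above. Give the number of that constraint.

5

/spotw.jlil/: syllable 1 coda /tw/ has 2 consonants (> 1).
This is a violation of constraint 5: "A coda contains at most one consonant."
The remaining constraints (1, 2, 3, 4) are satisfied.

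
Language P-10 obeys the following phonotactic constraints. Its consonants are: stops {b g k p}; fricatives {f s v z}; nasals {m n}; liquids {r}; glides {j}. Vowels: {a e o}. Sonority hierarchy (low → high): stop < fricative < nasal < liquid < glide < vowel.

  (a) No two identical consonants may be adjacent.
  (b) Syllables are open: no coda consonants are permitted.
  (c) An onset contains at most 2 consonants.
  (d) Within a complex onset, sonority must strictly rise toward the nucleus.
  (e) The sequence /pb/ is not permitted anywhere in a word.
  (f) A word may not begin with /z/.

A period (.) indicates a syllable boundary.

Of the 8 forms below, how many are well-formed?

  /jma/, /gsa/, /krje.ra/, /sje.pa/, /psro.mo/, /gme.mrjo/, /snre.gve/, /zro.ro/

2

/jma/ — violates constraint (d): syllable 1 onset /jm/: /j/ (glide, 5) → /m/ (nasal, 3) does not rise → ill-formed
/gsa/ — σ1 onset /gs/ (1→2 rises), coda /∅/ ok → well-formed
/krje.ra/ — violates constraint (c): syllable 1 onset /krj/ has 3 consonants (> 2) → ill-formed
/sje.pa/ — σ1 onset /sj/ (2→5 rises), coda /∅/ ok; σ2 onset /p/, coda /∅/ ok → well-formed
/psro.mo/ — violates constraint (c): syllable 1 onset /psr/ has 3 consonants (> 2) → ill-formed
/gme.mrjo/ — violates constraint (c): syllable 2 onset /mrj/ has 3 consonants (> 2) → ill-formed
/snre.gve/ — violates constraint (c): syllable 1 onset /snr/ has 3 consonants (> 2) → ill-formed
/zro.ro/ — violates constraint (f): word begins with /z/ → ill-formed
Well-formed: /gsa/, /sje.pa/ → 2.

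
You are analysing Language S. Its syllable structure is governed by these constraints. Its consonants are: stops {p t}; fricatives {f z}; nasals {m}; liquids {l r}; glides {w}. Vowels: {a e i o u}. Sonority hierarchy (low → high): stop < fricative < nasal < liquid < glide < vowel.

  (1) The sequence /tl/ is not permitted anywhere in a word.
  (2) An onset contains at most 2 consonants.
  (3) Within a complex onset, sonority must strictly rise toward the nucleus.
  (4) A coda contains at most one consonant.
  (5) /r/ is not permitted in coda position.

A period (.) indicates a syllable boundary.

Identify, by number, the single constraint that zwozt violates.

zwozt: syllable 1 coda /zt/ has 2 consonants (> 1).
This is a violation of constraint 4: "A coda contains at most one consonant."
The remaining constraints (1, 2, 3, 5) are satisfied.

4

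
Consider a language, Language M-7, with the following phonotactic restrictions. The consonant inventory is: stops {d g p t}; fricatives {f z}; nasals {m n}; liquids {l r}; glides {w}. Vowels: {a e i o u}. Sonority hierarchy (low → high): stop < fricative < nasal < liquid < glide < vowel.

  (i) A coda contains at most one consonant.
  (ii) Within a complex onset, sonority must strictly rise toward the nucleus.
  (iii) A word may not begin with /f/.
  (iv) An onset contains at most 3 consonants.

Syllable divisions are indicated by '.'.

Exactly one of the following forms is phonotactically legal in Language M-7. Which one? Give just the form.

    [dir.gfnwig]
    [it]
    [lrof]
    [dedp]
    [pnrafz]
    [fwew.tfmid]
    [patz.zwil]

[dir.gfnwig] — violates constraint (iv): syllable 2 onset /gfnw/ has 4 consonants (> 3) → phonotactically illegal
[it] — σ1 onset /∅/, coda /t/ ok → phonotactically legal
[lrof] — violates constraint (ii): syllable 1 onset /lr/: /l/ (liquid, 4) → /r/ (liquid, 4) does not rise → phonotactically illegal
[dedp] — violates constraint (i): syllable 1 coda /dp/ has 2 consonants (> 1) → phonotactically illegal
[pnrafz] — violates constraint (i): syllable 1 coda /fz/ has 2 consonants (> 1) → phonotactically illegal
[fwew.tfmid] — violates constraint (iii): word begins with /f/ → phonotactically illegal
[patz.zwil] — violates constraint (i): syllable 1 coda /tz/ has 2 consonants (> 1) → phonotactically illegal

[it]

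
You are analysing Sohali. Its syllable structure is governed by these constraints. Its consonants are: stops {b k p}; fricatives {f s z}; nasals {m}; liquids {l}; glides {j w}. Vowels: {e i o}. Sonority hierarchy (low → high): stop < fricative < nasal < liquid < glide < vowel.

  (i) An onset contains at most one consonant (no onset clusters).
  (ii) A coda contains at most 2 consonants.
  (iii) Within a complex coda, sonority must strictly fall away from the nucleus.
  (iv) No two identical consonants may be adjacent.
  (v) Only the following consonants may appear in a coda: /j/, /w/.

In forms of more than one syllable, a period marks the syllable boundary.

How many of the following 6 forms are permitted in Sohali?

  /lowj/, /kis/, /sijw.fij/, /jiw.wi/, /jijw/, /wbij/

0

/lowj/ — violates constraint (iii): syllable 1 coda /wj/: /w/ (glide, 5) → /j/ (glide, 5) does not fall → not permitted
/kis/ — violates constraint (v): syllable 1 coda contains /s/, which is not a licensed coda consonant → not permitted
/sijw.fij/ — violates constraint (iii): syllable 1 coda /jw/: /j/ (glide, 5) → /w/ (glide, 5) does not fall → not permitted
/jiw.wi/ — violates constraint (iv): adjacent identical consonants /ww/ → not permitted
/jijw/ — violates constraint (iii): syllable 1 coda /jw/: /j/ (glide, 5) → /w/ (glide, 5) does not fall → not permitted
/wbij/ — violates constraint (i): syllable 1 onset /wb/ has 2 consonants (> 1) → not permitted
No form is permitted → 0.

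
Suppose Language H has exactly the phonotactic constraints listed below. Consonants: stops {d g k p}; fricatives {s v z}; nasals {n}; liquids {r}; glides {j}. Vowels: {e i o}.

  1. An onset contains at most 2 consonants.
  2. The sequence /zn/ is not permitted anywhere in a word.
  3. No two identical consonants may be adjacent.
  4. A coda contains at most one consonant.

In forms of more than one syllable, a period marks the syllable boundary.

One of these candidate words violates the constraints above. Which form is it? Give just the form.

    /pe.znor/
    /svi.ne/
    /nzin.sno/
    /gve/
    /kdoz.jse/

/pe.znor/

/pe.znor/ — violates constraint 2: contains banned sequence /zn/ → not permitted
/svi.ne/ — σ1 onset /sv/ (2C), coda /∅/ ok; σ2 onset /n/, coda /∅/ ok → permitted
/nzin.sno/ — σ1 onset /nz/ (2C), coda /n/ ok; σ2 onset /sn/ (2C), coda /∅/ ok → permitted
/gve/ — σ1 onset /gv/ (2C), coda /∅/ ok → permitted
/kdoz.jse/ — σ1 onset /kd/ (2C), coda /z/ ok; σ2 onset /js/ (2C), coda /∅/ ok → permitted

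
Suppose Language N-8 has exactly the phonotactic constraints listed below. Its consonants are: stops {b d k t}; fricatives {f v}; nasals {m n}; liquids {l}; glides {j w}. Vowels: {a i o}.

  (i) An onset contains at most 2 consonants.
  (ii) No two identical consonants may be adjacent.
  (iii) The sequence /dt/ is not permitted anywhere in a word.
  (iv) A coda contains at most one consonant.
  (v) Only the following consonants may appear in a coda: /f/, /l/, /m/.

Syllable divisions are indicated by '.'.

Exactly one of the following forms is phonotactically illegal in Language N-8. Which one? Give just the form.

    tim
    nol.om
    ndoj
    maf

tim — σ1 onset /t/, coda /m/ ok → phonotactically legal
nol.om — σ1 onset /n/, coda /l/ ok; σ2 onset /∅/, coda /m/ ok → phonotactically legal
ndoj — violates constraint (v): syllable 1 coda contains /j/, which is not a licensed coda consonant → phonotactically illegal
maf — σ1 onset /m/, coda /f/ ok → phonotactically legal

ndoj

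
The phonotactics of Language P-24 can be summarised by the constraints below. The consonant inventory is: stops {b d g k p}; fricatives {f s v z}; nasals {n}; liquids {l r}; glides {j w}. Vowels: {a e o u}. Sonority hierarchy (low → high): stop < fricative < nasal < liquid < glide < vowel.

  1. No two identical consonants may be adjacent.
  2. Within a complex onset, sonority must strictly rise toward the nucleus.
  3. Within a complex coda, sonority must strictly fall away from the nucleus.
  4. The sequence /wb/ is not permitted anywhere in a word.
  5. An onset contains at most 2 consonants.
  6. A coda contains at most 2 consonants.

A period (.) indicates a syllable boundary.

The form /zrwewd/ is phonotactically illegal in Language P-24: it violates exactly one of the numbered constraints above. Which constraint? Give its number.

5

/zrwewd/: syllable 1 onset /zrw/ has 3 consonants (> 2).
This is a violation of constraint 5: "An onset contains at most 2 consonants."
The remaining constraints (1, 2, 3, 4, 6) are satisfied.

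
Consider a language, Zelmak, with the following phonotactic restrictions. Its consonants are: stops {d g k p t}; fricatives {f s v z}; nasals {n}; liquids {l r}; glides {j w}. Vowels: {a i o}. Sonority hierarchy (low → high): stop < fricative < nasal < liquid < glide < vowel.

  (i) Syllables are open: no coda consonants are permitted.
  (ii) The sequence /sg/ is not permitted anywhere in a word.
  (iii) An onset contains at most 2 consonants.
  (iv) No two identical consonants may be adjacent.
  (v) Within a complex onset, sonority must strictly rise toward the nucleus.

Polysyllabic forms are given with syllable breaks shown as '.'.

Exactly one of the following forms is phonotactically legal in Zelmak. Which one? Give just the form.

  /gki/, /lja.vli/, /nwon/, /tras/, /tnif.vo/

/lja.vli/

/gki/ — violates constraint (v): syllable 1 onset /gk/: /g/ (stop, 1) → /k/ (stop, 1) does not rise → phonotactically illegal
/lja.vli/ — σ1 onset /lj/ (4→5 rises), coda /∅/ ok; σ2 onset /vl/ (2→4 rises), coda /∅/ ok → phonotactically legal
/nwon/ — violates constraint (i): syllable 1 coda /n/ has 1 consonant (> 0) → phonotactically illegal
/tras/ — violates constraint (i): syllable 1 coda /s/ has 1 consonant (> 0) → phonotactically illegal
/tnif.vo/ — violates constraint (i): syllable 1 coda /f/ has 1 consonant (> 0) → phonotactically illegal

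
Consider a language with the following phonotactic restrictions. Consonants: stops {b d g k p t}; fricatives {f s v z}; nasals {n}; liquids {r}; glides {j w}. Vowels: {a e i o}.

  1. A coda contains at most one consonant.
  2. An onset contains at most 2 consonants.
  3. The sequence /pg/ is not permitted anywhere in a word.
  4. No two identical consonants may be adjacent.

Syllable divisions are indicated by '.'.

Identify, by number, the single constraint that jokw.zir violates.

1

jokw.zir: syllable 1 coda /kw/ has 2 consonants (> 1).
This is a violation of constraint 1: "A coda contains at most one consonant."
The remaining constraints (2, 3, 4) are satisfied.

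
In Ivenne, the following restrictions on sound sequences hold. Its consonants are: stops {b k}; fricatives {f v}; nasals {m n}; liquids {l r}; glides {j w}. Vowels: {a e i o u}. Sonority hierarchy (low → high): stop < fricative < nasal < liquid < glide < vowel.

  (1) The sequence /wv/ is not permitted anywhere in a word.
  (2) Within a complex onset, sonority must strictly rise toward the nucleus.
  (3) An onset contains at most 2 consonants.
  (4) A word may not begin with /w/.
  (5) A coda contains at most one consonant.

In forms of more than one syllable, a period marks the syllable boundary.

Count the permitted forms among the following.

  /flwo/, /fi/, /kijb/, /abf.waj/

1

/flwo/ — violates constraint 3: syllable 1 onset /flw/ has 3 consonants (> 2) → not permitted
/fi/ — σ1 onset /f/, coda /∅/ ok → permitted
/kijb/ — violates constraint 5: syllable 1 coda /jb/ has 2 consonants (> 1) → not permitted
/abf.waj/ — violates constraint 5: syllable 1 coda /bf/ has 2 consonants (> 1) → not permitted
Permitted: /fi/ → 1.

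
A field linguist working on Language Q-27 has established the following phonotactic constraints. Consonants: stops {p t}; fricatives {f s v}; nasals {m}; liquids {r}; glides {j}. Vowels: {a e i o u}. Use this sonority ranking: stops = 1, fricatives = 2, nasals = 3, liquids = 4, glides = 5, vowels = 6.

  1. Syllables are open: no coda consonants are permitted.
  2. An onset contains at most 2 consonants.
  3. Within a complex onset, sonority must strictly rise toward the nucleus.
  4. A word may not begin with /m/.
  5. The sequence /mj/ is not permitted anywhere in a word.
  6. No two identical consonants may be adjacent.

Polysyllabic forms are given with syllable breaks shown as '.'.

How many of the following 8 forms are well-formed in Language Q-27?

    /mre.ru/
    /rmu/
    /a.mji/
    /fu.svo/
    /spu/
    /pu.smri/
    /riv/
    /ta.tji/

1

/mre.ru/ — violates constraint 4: word begins with /m/ → ill-formed
/rmu/ — violates constraint 3: syllable 1 onset /rm/: /r/ (liquid, 4) → /m/ (nasal, 3) does not rise → ill-formed
/a.mji/ — violates constraint 5: contains banned sequence /mj/ → ill-formed
/fu.svo/ — violates constraint 3: syllable 2 onset /sv/: /s/ (fricative, 2) → /v/ (fricative, 2) does not rise → ill-formed
/spu/ — violates constraint 3: syllable 1 onset /sp/: /s/ (fricative, 2) → /p/ (stop, 1) does not rise → ill-formed
/pu.smri/ — violates constraint 2: syllable 2 onset /smr/ has 3 consonants (> 2) → ill-formed
/riv/ — violates constraint 1: syllable 1 coda /v/ has 1 consonant (> 0) → ill-formed
/ta.tji/ — σ1 onset /t/, coda /∅/ ok; σ2 onset /tj/ (1→5 rises), coda /∅/ ok → well-formed
Well-formed: /ta.tji/ → 1.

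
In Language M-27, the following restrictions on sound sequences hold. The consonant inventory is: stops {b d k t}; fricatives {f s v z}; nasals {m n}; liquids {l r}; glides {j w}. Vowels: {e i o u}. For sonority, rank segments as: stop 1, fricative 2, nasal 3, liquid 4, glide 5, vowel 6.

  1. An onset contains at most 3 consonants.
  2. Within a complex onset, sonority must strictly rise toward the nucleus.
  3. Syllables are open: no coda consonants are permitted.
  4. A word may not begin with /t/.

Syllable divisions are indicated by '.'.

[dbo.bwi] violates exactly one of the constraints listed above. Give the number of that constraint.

[dbo.bwi]: syllable 1 onset /db/: /d/ (stop, 1) → /b/ (stop, 1) does not rise.
This is a violation of constraint 2: "Within a complex onset, sonority must strictly rise toward the nucleus."
The remaining constraints (1, 3, 4) are satisfied.

2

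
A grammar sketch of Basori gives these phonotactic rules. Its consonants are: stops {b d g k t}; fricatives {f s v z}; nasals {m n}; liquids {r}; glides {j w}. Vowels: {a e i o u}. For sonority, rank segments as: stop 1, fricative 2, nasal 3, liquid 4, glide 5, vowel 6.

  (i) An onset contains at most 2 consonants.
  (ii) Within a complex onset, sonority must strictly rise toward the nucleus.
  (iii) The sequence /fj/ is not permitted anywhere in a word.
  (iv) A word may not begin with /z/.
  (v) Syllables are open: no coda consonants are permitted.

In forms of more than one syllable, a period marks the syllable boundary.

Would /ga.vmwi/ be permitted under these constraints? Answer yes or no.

/ga.vmwi/ — violates constraint (i): syllable 2 onset /vmw/ has 3 consonants (> 2) → not permitted

no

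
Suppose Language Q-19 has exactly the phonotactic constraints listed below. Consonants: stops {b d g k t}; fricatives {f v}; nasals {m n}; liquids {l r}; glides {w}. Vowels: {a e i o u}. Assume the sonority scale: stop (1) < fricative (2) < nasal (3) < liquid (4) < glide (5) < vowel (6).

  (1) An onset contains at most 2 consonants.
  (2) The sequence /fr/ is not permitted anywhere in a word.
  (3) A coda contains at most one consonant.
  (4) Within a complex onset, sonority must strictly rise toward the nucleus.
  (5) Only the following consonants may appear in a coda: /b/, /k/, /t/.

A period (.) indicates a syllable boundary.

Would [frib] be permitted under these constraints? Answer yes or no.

no

[frib] — violates constraint 2: contains banned sequence /fr/ → not permitted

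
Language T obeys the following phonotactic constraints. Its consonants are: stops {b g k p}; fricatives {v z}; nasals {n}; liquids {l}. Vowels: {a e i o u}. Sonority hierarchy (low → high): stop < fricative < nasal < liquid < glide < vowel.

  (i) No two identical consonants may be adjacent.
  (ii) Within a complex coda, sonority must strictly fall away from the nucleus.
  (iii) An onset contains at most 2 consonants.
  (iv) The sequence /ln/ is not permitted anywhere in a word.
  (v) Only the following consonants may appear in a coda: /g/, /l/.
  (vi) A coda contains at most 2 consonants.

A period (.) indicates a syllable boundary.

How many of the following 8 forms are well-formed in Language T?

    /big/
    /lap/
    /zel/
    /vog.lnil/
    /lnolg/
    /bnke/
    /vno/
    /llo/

3

/big/ — σ1 onset /b/, coda /g/ ok → well-formed
/lap/ — violates constraint (v): syllable 1 coda contains /p/, which is not a licensed coda consonant → ill-formed
/zel/ — σ1 onset /z/, coda /l/ ok → well-formed
/vog.lnil/ — violates constraint (iv): contains banned sequence /ln/ → ill-formed
/lnolg/ — violates constraint (iv): contains banned sequence /ln/ → ill-formed
/bnke/ — violates constraint (iii): syllable 1 onset /bnk/ has 3 consonants (> 2) → ill-formed
/vno/ — σ1 onset /vn/ (2C), coda /∅/ ok → well-formed
/llo/ — violates constraint (i): adjacent identical consonants /ll/ → ill-formed
Well-formed: /big/, /zel/, /vno/ → 3.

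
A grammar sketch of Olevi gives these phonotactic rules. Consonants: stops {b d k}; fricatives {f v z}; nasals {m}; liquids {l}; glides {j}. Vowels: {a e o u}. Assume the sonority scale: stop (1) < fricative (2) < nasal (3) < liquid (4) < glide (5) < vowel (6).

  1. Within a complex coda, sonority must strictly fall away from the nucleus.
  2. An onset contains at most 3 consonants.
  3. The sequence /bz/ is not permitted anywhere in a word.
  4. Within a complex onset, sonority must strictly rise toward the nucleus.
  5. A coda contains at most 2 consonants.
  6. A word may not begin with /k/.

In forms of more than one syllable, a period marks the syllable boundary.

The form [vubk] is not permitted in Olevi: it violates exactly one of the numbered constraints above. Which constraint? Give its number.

[vubk]: syllable 1 coda /bk/: /b/ (stop, 1) → /k/ (stop, 1) does not fall.
This is a violation of constraint 1: "Within a complex coda, sonority must strictly fall away from the nucleus."
The remaining constraints (2, 3, 4, 5, 6) are satisfied.

1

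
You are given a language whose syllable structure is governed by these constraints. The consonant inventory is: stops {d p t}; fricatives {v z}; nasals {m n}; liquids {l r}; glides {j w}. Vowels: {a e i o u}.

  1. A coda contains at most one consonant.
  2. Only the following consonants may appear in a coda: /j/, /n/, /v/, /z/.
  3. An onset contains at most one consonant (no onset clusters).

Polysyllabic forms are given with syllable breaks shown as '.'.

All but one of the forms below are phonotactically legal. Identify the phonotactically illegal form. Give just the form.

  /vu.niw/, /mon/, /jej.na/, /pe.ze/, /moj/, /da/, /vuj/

/vu.niw/

/vu.niw/ — violates constraint 2: syllable 2 coda contains /w/, which is not a licensed coda consonant → phonotactically illegal
/mon/ — σ1 onset /m/, coda /n/ ok → phonotactically legal
/jej.na/ — σ1 onset /j/, coda /j/ ok; σ2 onset /n/, coda /∅/ ok → phonotactically legal
/pe.ze/ — σ1 onset /p/, coda /∅/ ok; σ2 onset /z/, coda /∅/ ok → phonotactically legal
/moj/ — σ1 onset /m/, coda /j/ ok → phonotactically legal
/da/ — σ1 onset /d/, coda /∅/ ok → phonotactically legal
/vuj/ — σ1 onset /v/, coda /j/ ok → phonotactically legal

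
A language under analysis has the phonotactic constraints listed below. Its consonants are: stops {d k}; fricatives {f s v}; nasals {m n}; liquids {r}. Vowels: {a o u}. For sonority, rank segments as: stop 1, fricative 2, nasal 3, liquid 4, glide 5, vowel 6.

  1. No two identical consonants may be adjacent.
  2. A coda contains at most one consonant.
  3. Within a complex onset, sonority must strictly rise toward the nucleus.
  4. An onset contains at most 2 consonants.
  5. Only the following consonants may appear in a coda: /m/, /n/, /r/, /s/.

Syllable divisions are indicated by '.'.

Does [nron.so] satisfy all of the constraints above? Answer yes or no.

yes

[nron.so] — σ1 onset /nr/ (3→4 rises), coda /n/ ok; σ2 onset /s/, coda /∅/ ok → phonotactically legal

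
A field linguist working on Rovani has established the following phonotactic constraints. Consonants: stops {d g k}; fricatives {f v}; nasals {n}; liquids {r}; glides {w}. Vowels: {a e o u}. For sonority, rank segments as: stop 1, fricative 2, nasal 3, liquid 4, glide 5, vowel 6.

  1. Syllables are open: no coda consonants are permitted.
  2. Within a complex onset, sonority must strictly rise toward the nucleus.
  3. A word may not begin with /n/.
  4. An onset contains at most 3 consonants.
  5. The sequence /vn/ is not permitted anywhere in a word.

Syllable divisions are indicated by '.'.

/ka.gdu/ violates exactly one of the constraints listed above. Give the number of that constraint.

/ka.gdu/: syllable 2 onset /gd/: /g/ (stop, 1) → /d/ (stop, 1) does not rise.
This is a violation of constraint 2: "Within a complex onset, sonority must strictly rise toward the nucleus."
The remaining constraints (1, 3, 4, 5) are satisfied.

2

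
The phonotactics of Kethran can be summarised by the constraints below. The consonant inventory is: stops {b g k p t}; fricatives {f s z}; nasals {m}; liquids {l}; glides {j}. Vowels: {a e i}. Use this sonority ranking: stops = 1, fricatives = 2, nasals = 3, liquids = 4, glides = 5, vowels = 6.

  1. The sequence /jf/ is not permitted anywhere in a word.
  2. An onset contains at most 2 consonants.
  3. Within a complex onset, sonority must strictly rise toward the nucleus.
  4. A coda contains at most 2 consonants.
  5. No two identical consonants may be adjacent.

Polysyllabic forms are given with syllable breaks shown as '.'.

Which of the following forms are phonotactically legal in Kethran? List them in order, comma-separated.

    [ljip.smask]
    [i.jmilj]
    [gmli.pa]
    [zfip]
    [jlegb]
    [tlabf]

[ljip.smask] — σ1 onset /lj/ (4→5 rises), coda /p/ ok; σ2 onset /sm/ (2→3 rises), coda /sk/ (2C) ok → phonotactically legal
[i.jmilj] — violates constraint 3: syllable 2 onset /jm/: /j/ (glide, 5) → /m/ (nasal, 3) does not rise → phonotactically illegal
[gmli.pa] — violates constraint 2: syllable 1 onset /gml/ has 3 consonants (> 2) → phonotactically illegal
[zfip] — violates constraint 3: syllable 1 onset /zf/: /z/ (fricative, 2) → /f/ (fricative, 2) does not rise → phonotactically illegal
[jlegb] — violates constraint 3: syllable 1 onset /jl/: /j/ (glide, 5) → /l/ (liquid, 4) does not rise → phonotactically illegal
[tlabf] — σ1 onset /tl/ (1→4 rises), coda /bf/ (2C) ok → phonotactically legal

[ljip.smask], [tlabf]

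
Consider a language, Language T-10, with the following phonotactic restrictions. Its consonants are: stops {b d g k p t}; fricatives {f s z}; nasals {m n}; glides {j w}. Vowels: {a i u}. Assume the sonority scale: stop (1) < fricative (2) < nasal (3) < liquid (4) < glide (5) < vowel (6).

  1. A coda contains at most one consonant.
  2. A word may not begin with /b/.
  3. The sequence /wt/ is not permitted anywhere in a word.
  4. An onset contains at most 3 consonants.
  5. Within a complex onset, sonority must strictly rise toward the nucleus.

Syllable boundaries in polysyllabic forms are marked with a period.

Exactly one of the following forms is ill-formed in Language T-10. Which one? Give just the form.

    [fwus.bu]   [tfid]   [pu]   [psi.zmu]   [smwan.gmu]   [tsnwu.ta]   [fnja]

[fwus.bu] — σ1 onset /fw/ (2→5 rises), coda /s/ ok; σ2 onset /b/, coda /∅/ ok → well-formed
[tfid] — σ1 onset /tf/ (1→2 rises), coda /d/ ok → well-formed
[pu] — σ1 onset /p/, coda /∅/ ok → well-formed
[psi.zmu] — σ1 onset /ps/ (1→2 rises), coda /∅/ ok; σ2 onset /zm/ (2→3 rises), coda /∅/ ok → well-formed
[smwan.gmu] — σ1 onset /smw/ (2→3→5 rises), coda /n/ ok; σ2 onset /gm/ (1→3 rises), coda /∅/ ok → well-formed
[tsnwu.ta] — violates constraint 4: syllable 1 onset /tsnw/ has 4 consonants (> 3) → ill-formed
[fnja] — σ1 onset /fnj/ (2→3→5 rises), coda /∅/ ok → well-formed

[tsnwu.ta]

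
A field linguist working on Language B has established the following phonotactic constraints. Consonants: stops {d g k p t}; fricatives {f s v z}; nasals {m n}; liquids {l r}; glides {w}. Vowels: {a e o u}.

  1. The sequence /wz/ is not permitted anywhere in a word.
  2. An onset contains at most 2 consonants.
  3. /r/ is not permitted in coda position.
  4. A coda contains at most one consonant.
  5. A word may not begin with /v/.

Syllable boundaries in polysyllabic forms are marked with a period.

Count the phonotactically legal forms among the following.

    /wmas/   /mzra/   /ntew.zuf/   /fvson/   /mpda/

1

/wmas/ — σ1 onset /wm/ (2C), coda /s/ ok → phonotactically legal
/mzra/ — violates constraint 2: syllable 1 onset /mzr/ has 3 consonants (> 2) → phonotactically illegal
/ntew.zuf/ — violates constraint 1: contains banned sequence /wz/ → phonotactically illegal
/fvson/ — violates constraint 2: syllable 1 onset /fvs/ has 3 consonants (> 2) → phonotactically illegal
/mpda/ — violates constraint 2: syllable 1 onset /mpd/ has 3 consonants (> 2) → phonotactically illegal
Phonotactically legal: /wmas/ → 1.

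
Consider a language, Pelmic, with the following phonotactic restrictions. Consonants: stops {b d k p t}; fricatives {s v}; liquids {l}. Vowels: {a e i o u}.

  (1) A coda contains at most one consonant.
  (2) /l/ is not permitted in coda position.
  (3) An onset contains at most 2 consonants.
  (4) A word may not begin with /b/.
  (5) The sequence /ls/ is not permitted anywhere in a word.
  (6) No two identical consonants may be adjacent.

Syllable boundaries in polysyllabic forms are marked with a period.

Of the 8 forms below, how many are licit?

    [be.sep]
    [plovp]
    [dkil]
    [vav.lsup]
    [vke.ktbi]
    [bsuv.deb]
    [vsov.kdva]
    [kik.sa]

1

[be.sep] — violates constraint 4: word begins with /b/ → illicit
[plovp] — violates constraint 1: syllable 1 coda /vp/ has 2 consonants (> 1) → illicit
[dkil] — violates constraint 2: syllable 1 coda contains /l/ → illicit
[vav.lsup] — violates constraint 5: contains banned sequence /ls/ → illicit
[vke.ktbi] — violates constraint 3: syllable 2 onset /ktb/ has 3 consonants (> 2) → illicit
[bsuv.deb] — violates constraint 4: word begins with /b/ → illicit
[vsov.kdva] — violates constraint 3: syllable 2 onset /kdv/ has 3 consonants (> 2) → illicit
[kik.sa] — σ1 onset /k/, coda /k/ ok; σ2 onset /s/, coda /∅/ ok → licit
Licit: [kik.sa] → 1.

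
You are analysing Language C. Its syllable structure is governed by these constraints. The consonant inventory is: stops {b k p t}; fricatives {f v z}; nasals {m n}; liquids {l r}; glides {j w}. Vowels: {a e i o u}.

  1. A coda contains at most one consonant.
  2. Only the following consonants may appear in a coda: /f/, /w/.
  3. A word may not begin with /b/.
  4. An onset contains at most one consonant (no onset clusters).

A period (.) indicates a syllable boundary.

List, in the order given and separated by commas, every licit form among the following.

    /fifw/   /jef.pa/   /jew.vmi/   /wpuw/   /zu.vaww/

/fifw/ — violates constraint 1: syllable 1 coda /fw/ has 2 consonants (> 1) → illicit
/jef.pa/ — σ1 onset /j/, coda /f/ ok; σ2 onset /p/, coda /∅/ ok → licit
/jew.vmi/ — violates constraint 4: syllable 2 onset /vm/ has 2 consonants (> 1) → illicit
/wpuw/ — violates constraint 4: syllable 1 onset /wp/ has 2 consonants (> 1) → illicit
/zu.vaww/ — violates constraint 1: syllable 2 coda /ww/ has 2 consonants (> 1) → illicit

/jef.pa/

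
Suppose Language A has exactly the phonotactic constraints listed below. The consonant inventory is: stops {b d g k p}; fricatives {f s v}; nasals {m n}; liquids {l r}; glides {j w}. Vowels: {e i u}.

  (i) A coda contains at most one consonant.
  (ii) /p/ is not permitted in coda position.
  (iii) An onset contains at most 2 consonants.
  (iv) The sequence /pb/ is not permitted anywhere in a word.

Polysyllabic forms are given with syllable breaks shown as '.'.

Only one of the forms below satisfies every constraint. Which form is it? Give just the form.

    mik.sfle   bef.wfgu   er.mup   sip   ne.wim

ne.wim

mik.sfle — violates constraint (iii): syllable 2 onset /sfl/ has 3 consonants (> 2) → not permitted
bef.wfgu — violates constraint (iii): syllable 2 onset /wfg/ has 3 consonants (> 2) → not permitted
er.mup — violates constraint (ii): syllable 2 coda contains /p/ → not permitted
sip — violates constraint (ii): syllable 1 coda contains /p/ → not permitted
ne.wim — σ1 onset /n/, coda /∅/ ok; σ2 onset /w/, coda /m/ ok → permitted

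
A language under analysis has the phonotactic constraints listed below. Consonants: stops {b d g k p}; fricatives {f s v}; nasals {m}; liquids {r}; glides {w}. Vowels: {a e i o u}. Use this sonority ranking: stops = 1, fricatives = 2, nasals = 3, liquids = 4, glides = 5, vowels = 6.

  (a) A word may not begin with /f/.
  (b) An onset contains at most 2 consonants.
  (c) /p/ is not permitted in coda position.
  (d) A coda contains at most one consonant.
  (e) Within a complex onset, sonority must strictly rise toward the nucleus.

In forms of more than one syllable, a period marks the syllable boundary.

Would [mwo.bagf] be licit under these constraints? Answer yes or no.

[mwo.bagf] — violates constraint (d): syllable 2 coda /gf/ has 2 consonants (> 1) → illicit

no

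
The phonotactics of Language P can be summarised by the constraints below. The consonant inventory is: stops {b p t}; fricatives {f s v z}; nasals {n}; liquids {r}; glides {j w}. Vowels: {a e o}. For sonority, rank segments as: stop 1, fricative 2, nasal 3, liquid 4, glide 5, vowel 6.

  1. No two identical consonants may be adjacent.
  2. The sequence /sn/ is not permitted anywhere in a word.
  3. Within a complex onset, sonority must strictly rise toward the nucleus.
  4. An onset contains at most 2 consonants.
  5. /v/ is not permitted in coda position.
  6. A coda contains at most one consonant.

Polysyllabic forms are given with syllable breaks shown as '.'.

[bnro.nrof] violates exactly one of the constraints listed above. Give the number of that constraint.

4

[bnro.nrof]: syllable 1 onset /bnr/ has 3 consonants (> 2).
This is a violation of constraint 4: "An onset contains at most 2 consonants."
The remaining constraints (1, 2, 3, 5, 6) are satisfied.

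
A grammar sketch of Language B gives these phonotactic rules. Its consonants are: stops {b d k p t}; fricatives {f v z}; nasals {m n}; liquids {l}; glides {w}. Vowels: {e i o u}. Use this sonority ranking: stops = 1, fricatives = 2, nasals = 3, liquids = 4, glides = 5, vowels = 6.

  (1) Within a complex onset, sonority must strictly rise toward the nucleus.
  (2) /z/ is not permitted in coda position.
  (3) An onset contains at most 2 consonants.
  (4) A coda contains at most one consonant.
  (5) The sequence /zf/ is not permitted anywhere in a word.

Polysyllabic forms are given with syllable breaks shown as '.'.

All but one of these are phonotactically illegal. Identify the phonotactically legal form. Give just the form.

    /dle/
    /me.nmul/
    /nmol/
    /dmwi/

/dle/

/dle/ — σ1 onset /dl/ (1→4 rises), coda /∅/ ok → phonotactically legal
/me.nmul/ — violates constraint 1: syllable 2 onset /nm/: /n/ (nasal, 3) → /m/ (nasal, 3) does not rise → phonotactically illegal
/nmol/ — violates constraint 1: syllable 1 onset /nm/: /n/ (nasal, 3) → /m/ (nasal, 3) does not rise → phonotactically illegal
/dmwi/ — violates constraint 3: syllable 1 onset /dmw/ has 3 consonants (> 2) → phonotactically illegal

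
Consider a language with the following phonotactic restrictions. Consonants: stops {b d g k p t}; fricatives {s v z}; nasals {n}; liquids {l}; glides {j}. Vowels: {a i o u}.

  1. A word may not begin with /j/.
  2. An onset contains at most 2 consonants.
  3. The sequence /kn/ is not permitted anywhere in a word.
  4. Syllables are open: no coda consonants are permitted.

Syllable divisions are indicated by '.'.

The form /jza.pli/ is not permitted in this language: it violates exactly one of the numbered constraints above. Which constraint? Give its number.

/jza.pli/: word begins with /j/.
This is a violation of constraint 1: "A word may not begin with /j/."
The remaining constraints (2, 3, 4) are satisfied.

1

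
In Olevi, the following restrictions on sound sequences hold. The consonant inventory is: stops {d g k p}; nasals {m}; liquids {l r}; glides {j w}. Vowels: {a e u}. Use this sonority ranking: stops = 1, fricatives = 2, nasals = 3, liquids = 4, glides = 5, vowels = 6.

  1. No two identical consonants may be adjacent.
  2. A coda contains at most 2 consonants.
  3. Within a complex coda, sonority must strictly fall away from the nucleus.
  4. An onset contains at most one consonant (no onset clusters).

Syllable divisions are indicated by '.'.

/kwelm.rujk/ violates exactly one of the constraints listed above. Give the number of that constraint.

4

/kwelm.rujk/: syllable 1 onset /kw/ has 2 consonants (> 1).
This is a violation of constraint 4: "An onset contains at most one consonant (no onset clusters)."
The remaining constraints (1, 2, 3) are satisfied.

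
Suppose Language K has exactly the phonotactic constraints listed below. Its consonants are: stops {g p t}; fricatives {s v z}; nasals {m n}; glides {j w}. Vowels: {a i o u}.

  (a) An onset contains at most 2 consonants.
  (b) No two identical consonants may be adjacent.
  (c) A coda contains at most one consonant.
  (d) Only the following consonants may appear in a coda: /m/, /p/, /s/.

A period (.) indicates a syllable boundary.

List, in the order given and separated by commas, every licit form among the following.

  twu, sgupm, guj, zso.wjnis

twu — σ1 onset /tw/ (2C), coda /∅/ ok → licit
sgupm — violates constraint (c): syllable 1 coda /pm/ has 2 consonants (> 1) → illicit
guj — violates constraint (d): syllable 1 coda contains /j/, which is not a licensed coda consonant → illicit
zso.wjnis — violates constraint (a): syllable 2 onset /wjn/ has 3 consonants (> 2) → illicit

twu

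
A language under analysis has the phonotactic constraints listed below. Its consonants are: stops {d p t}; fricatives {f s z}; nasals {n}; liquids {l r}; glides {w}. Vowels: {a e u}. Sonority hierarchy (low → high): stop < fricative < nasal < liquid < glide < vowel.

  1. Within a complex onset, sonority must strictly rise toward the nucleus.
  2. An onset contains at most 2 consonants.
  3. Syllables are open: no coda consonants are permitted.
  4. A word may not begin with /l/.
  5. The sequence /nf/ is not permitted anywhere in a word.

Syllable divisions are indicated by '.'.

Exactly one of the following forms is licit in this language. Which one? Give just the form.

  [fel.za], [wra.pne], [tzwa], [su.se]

[fel.za] — violates constraint 3: syllable 1 coda /l/ has 1 consonant (> 0) → illicit
[wra.pne] — violates constraint 1: syllable 1 onset /wr/: /w/ (glide, 5) → /r/ (liquid, 4) does not rise → illicit
[tzwa] — violates constraint 2: syllable 1 onset /tzw/ has 3 consonants (> 2) → illicit
[su.se] — σ1 onset /s/, coda /∅/ ok; σ2 onset /s/, coda /∅/ ok → licit

[su.se]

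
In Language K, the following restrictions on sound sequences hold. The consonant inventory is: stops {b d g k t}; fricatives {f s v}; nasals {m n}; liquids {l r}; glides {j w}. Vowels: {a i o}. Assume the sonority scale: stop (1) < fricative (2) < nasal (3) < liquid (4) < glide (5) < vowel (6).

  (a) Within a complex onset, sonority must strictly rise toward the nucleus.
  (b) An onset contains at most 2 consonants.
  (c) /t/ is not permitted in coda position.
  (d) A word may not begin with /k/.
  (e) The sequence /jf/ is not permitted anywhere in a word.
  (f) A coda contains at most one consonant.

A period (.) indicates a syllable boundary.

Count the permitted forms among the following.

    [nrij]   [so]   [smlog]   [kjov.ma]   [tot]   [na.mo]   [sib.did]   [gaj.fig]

4

[nrij] — σ1 onset /nr/ (3→4 rises), coda /j/ ok → permitted
[so] — σ1 onset /s/, coda /∅/ ok → permitted
[smlog] — violates constraint (b): syllable 1 onset /sml/ has 3 consonants (> 2) → not permitted
[kjov.ma] — violates constraint (d): word begins with /k/ → not permitted
[tot] — violates constraint (c): syllable 1 coda contains /t/ → not permitted
[na.mo] — σ1 onset /n/, coda /∅/ ok; σ2 onset /m/, coda /∅/ ok → permitted
[sib.did] — σ1 onset /s/, coda /b/ ok; σ2 onset /d/, coda /d/ ok → permitted
[gaj.fig] — violates constraint (e): contains banned sequence /jf/ → not permitted
Permitted: [nrij], [so], [na.mo], [sib.did] → 4.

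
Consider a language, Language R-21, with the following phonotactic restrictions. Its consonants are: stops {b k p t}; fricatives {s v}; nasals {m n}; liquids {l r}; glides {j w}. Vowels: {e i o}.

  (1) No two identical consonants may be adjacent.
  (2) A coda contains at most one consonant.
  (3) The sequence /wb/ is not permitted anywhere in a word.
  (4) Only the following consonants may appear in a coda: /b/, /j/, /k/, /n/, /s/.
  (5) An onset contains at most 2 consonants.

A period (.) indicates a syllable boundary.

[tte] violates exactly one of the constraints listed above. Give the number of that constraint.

1

[tte]: adjacent identical consonants /tt/.
This is a violation of constraint 1: "No two identical consonants may be adjacent."
The remaining constraints (2, 3, 4, 5) are satisfied.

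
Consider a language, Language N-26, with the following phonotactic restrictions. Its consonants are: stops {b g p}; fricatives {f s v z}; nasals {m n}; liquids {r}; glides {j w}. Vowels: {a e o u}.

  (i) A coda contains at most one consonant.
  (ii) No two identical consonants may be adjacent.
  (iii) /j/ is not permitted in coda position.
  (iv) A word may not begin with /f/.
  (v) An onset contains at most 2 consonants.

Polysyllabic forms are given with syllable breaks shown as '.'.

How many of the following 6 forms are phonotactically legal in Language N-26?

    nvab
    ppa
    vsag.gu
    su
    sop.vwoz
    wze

nvab — σ1 onset /nv/ (2C), coda /b/ ok → phonotactically legal
ppa — violates constraint (ii): adjacent identical consonants /pp/ → phonotactically illegal
vsag.gu — violates constraint (ii): adjacent identical consonants /gg/ → phonotactically illegal
su — σ1 onset /s/, coda /∅/ ok → phonotactically legal
sop.vwoz — σ1 onset /s/, coda /p/ ok; σ2 onset /vw/ (2C), coda /z/ ok → phonotactically legal
wze — σ1 onset /wz/ (2C), coda /∅/ ok → phonotactically legal
Phonotactically legal: nvab, su, sop.vwoz, wze → 4.

4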